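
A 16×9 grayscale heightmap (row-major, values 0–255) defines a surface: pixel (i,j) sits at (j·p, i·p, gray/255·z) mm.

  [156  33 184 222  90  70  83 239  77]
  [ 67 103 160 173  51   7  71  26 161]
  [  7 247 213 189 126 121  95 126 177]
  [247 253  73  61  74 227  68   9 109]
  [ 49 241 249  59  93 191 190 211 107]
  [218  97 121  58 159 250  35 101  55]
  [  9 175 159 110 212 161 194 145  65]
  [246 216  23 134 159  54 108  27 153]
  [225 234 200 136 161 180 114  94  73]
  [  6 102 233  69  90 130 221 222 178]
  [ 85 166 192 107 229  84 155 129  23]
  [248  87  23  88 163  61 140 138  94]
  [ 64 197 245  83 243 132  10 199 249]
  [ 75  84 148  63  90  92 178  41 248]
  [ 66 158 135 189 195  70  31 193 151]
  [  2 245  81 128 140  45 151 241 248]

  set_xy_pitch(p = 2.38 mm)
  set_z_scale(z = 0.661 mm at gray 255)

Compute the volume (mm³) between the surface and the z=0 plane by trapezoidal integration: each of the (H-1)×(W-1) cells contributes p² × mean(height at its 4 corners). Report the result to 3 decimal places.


234.242

height_mm = gray/255 × 0.661; cell vol = 2.38² × mean(4 corners)
unit = 2.38² × 0.661 / (4×255) = 0.00367075 mm³ per gray-sum
row 0: Σ corner-gray over 8 cells = 3485  → 12.7926
row 1: Σ corner-gray over 8 cells = 3828  → 14.0516
row 2: Σ corner-gray over 8 cells = 4304  → 15.7989
row 3: Σ corner-gray over 8 cells = 4510  → 16.5551
row 4: Σ corner-gray over 8 cells = 4539  → 16.6615
row 5: Σ corner-gray over 8 cells = 4301  → 15.7879
row 6: Σ corner-gray over 8 cells = 4227  → 15.5163
row 7: Σ corner-gray over 8 cells = 4377  → 16.0669
row 8: Σ corner-gray over 8 cells = 4854  → 17.8178
row 9: Σ corner-gray over 8 cells = 4550  → 16.7019
row 10: Σ corner-gray over 8 cells = 3974  → 14.5876
row 11: Σ corner-gray over 8 cells = 4273  → 15.6851
row 12: Σ corner-gray over 8 cells = 4246  → 15.5860
row 13: Σ corner-gray over 8 cells = 3874  → 14.2205
row 14: Σ corner-gray over 8 cells = 4471  → 16.4119
Σ rows: total corner-gray = 63813  → 234.2418 mm³


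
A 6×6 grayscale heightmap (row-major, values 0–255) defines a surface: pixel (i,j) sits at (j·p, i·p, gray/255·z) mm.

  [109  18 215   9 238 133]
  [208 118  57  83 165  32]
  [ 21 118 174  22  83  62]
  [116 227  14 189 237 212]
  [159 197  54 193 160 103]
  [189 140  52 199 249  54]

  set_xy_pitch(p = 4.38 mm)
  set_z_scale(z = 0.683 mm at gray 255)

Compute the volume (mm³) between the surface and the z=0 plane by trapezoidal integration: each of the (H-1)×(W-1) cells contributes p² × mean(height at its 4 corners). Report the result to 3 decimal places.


height_mm = gray/255 × 0.683; cell vol = 4.38² × mean(4 corners)
unit = 4.38² × 0.683 / (4×255) = 0.012846 mm³ per gray-sum
row 0: Σ corner-gray over 5 cells = 2288  → 29.3917
row 1: Σ corner-gray over 5 cells = 1963  → 25.2167
row 2: Σ corner-gray over 5 cells = 2539  → 32.6161
row 3: Σ corner-gray over 5 cells = 3132  → 40.2337
row 4: Σ corner-gray over 5 cells = 2993  → 38.4482
Σ rows: total corner-gray = 12915  → 165.9064 mm³

165.906


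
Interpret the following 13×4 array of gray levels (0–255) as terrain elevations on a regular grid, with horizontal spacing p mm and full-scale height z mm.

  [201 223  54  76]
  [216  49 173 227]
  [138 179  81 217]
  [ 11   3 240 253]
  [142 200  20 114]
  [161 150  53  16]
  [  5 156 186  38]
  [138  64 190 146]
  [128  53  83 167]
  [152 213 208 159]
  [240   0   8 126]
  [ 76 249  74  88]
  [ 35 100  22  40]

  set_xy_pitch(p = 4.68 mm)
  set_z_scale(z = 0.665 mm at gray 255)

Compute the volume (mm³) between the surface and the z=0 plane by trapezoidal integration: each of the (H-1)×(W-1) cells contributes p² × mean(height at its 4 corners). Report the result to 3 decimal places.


251.234

height_mm = gray/255 × 0.665; cell vol = 4.68² × mean(4 corners)
unit = 4.68² × 0.665 / (4×255) = 0.0142795 mm³ per gray-sum
row 0: Σ corner-gray over 3 cells = 1718  → 24.5322
row 1: Σ corner-gray over 3 cells = 1762  → 25.1605
row 2: Σ corner-gray over 3 cells = 1625  → 23.2042
row 3: Σ corner-gray over 3 cells = 1446  → 20.6482
row 4: Σ corner-gray over 3 cells = 1279  → 18.2635
row 5: Σ corner-gray over 3 cells = 1310  → 18.7062
row 6: Σ corner-gray over 3 cells = 1519  → 21.6906
row 7: Σ corner-gray over 3 cells = 1359  → 19.4058
row 8: Σ corner-gray over 3 cells = 1720  → 24.5608
row 9: Σ corner-gray over 3 cells = 1535  → 21.9190
row 10: Σ corner-gray over 3 cells = 1192  → 17.0212
row 11: Σ corner-gray over 3 cells = 1129  → 16.1216
Σ rows: total corner-gray = 17594  → 251.2336 mm³


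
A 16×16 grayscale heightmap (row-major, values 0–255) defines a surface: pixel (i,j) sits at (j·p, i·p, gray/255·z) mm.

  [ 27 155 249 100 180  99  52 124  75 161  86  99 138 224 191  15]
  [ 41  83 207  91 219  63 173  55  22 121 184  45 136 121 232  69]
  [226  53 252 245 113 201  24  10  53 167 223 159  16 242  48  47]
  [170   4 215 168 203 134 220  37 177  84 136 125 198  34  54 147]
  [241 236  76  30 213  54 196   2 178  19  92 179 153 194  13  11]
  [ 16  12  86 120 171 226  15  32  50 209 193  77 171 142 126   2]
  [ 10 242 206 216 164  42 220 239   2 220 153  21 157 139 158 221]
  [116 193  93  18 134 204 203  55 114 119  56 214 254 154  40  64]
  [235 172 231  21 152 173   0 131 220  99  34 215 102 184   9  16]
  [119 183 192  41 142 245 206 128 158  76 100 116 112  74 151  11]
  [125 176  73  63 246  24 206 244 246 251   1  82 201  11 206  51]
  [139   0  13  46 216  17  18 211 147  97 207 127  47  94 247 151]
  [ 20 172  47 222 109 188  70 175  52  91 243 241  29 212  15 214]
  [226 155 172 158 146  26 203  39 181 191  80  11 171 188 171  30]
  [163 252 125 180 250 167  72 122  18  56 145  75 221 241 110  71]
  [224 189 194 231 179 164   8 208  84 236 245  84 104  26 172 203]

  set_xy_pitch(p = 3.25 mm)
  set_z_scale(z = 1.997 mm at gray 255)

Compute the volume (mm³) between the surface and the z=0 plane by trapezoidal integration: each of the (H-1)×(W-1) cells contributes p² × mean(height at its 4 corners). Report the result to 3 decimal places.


height_mm = gray/255 × 1.997; cell vol = 3.25² × mean(4 corners)
unit = 3.25² × 1.997 / (4×255) = 0.0206797 mm³ per gray-sum
row 0: Σ corner-gray over 15 cells = 7522  → 155.5528
row 1: Σ corner-gray over 15 cells = 7499  → 155.0772
row 2: Σ corner-gray over 15 cells = 7780  → 160.8882
row 3: Σ corner-gray over 15 cells = 7417  → 153.3815
row 4: Σ corner-gray over 15 cells = 6800  → 140.6221
row 5: Σ corner-gray over 15 cells = 7867  → 162.6873
row 6: Σ corner-gray over 15 cells = 8471  → 175.1779
row 7: Σ corner-gray over 15 cells = 7619  → 157.5588
row 8: Σ corner-gray over 15 cells = 7715  → 159.5440
row 9: Σ corner-gray over 15 cells = 8214  → 169.8632
row 10: Σ corner-gray over 15 cells = 7500  → 155.0979
row 11: Σ corner-gray over 15 cells = 7230  → 149.5144
row 12: Σ corner-gray over 15 cells = 8006  → 165.5618
row 13: Σ corner-gray over 15 cells = 8342  → 172.5102
row 14: Σ corner-gray over 15 cells = 8977  → 185.6418
Σ rows: total corner-gray = 116959  → 2418.6792 mm³

2418.679


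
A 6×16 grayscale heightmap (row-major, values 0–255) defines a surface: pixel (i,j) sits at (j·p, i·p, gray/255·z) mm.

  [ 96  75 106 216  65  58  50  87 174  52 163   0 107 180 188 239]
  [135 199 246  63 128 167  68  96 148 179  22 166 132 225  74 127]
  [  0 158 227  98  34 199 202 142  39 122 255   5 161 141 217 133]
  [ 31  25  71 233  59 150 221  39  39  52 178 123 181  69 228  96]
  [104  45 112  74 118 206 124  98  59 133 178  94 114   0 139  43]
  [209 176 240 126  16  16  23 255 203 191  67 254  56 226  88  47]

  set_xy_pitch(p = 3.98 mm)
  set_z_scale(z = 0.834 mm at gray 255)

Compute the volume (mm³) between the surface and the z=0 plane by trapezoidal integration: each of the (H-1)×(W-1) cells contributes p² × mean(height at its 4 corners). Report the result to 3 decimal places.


height_mm = gray/255 × 0.834; cell vol = 3.98² × mean(4 corners)
unit = 3.98² × 0.834 / (4×255) = 0.0129519 mm³ per gray-sum
row 0: Σ corner-gray over 15 cells = 7465  → 96.6856
row 1: Σ corner-gray over 15 cells = 8221  → 106.4772
row 2: Σ corner-gray over 15 cells = 7596  → 98.3823
row 3: Σ corner-gray over 15 cells = 6598  → 85.4563
row 4: Σ corner-gray over 15 cells = 7265  → 94.0952
Σ rows: total corner-gray = 37145  → 481.0967 mm³

481.097


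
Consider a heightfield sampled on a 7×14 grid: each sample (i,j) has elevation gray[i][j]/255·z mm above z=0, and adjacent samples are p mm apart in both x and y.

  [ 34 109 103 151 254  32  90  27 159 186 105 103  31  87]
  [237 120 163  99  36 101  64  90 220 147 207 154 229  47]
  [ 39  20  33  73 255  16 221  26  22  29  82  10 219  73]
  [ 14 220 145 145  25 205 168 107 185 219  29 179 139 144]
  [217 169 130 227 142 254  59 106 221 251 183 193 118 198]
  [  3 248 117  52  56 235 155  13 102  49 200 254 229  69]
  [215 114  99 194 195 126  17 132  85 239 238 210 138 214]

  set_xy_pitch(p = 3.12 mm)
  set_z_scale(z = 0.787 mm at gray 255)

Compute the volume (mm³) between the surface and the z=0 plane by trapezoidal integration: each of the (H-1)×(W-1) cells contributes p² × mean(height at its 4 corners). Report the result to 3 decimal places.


312.192

height_mm = gray/255 × 0.787; cell vol = 3.12² × mean(4 corners)
unit = 3.12² × 0.787 / (4×255) = 0.00751076 mm³ per gray-sum
row 0: Σ corner-gray over 13 cells = 6365  → 47.8060
row 1: Σ corner-gray over 13 cells = 5668  → 42.5710
row 2: Σ corner-gray over 13 cells = 5814  → 43.6675
row 3: Σ corner-gray over 13 cells = 8211  → 61.6708
row 4: Σ corner-gray over 13 cells = 8013  → 60.1837
row 5: Σ corner-gray over 13 cells = 7495  → 56.2931
Σ rows: total corner-gray = 41566  → 312.1922 mm³


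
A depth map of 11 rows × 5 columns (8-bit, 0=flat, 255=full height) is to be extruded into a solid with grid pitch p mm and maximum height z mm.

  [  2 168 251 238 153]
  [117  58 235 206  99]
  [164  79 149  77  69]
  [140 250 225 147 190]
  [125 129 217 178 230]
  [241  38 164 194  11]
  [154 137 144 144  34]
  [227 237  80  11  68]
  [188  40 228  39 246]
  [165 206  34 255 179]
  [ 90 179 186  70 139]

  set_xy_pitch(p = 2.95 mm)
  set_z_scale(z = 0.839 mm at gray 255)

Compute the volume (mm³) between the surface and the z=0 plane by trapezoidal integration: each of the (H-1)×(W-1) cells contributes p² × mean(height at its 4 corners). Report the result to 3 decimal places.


167.975

height_mm = gray/255 × 0.839; cell vol = 2.95² × mean(4 corners)
unit = 2.95² × 0.839 / (4×255) = 0.00715823 mm³ per gray-sum
row 0: Σ corner-gray over 4 cells = 2683  → 19.2055
row 1: Σ corner-gray over 4 cells = 2057  → 14.7245
row 2: Σ corner-gray over 4 cells = 2417  → 17.3014
row 3: Σ corner-gray over 4 cells = 2977  → 21.3101
row 4: Σ corner-gray over 4 cells = 2447  → 17.5162
row 5: Σ corner-gray over 4 cells = 2082  → 14.9034
row 6: Σ corner-gray over 4 cells = 1989  → 14.2377
row 7: Σ corner-gray over 4 cells = 1999  → 14.3093
row 8: Σ corner-gray over 4 cells = 2382  → 17.0509
row 9: Σ corner-gray over 4 cells = 2433  → 17.4160
Σ rows: total corner-gray = 23466  → 167.9751 mm³


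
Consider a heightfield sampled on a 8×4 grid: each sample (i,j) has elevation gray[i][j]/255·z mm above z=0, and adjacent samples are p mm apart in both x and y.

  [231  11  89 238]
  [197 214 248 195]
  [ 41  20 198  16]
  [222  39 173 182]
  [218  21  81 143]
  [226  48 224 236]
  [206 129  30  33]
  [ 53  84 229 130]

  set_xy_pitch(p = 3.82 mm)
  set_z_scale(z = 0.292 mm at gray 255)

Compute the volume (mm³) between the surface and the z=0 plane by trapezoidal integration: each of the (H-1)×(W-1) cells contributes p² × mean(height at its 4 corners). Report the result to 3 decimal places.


height_mm = gray/255 × 0.292; cell vol = 3.82² × mean(4 corners)
unit = 3.82² × 0.292 / (4×255) = 0.00417743 mm³ per gray-sum
row 0: Σ corner-gray over 3 cells = 1985  → 8.2922
row 1: Σ corner-gray over 3 cells = 1809  → 7.5570
row 2: Σ corner-gray over 3 cells = 1321  → 5.5184
row 3: Σ corner-gray over 3 cells = 1393  → 5.8192
row 4: Σ corner-gray over 3 cells = 1571  → 6.5627
row 5: Σ corner-gray over 3 cells = 1563  → 6.5293
row 6: Σ corner-gray over 3 cells = 1366  → 5.7064
Σ rows: total corner-gray = 11008  → 45.9852 mm³

45.985


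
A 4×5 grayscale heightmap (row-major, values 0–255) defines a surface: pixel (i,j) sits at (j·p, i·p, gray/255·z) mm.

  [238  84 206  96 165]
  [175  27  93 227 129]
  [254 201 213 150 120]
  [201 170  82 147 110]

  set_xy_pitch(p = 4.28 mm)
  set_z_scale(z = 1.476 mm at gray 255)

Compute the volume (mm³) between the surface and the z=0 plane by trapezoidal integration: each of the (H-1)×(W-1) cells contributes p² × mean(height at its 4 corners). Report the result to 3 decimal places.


height_mm = gray/255 × 1.476; cell vol = 4.28² × mean(4 corners)
unit = 4.28² × 1.476 / (4×255) = 0.0265078 mm³ per gray-sum
row 0: Σ corner-gray over 4 cells = 2173  → 57.6015
row 1: Σ corner-gray over 4 cells = 2500  → 66.2695
row 2: Σ corner-gray over 4 cells = 2611  → 69.2119
Σ rows: total corner-gray = 7284  → 193.0828 mm³

193.083


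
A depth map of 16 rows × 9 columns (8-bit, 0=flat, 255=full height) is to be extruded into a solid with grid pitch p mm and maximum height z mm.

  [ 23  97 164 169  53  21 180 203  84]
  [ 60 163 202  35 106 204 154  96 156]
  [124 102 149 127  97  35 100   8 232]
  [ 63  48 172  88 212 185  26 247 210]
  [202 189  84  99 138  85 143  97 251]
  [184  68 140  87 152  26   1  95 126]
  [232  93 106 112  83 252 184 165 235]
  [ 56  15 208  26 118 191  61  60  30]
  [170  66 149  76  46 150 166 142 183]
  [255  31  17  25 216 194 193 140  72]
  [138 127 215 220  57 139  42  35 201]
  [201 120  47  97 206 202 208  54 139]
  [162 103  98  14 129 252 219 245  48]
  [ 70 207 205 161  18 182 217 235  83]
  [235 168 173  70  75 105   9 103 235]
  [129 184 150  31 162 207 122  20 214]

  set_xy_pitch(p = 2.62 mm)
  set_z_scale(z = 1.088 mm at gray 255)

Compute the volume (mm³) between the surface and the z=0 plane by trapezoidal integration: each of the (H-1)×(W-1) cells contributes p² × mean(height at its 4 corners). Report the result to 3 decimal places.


444.374

height_mm = gray/255 × 1.088; cell vol = 2.62² × mean(4 corners)
unit = 2.62² × 1.088 / (4×255) = 0.00732203 mm³ per gray-sum
row 0: Σ corner-gray over 8 cells = 4017  → 29.4126
row 1: Σ corner-gray over 8 cells = 3728  → 27.2965
row 2: Σ corner-gray over 8 cells = 3821  → 27.9775
row 3: Σ corner-gray over 8 cells = 4352  → 31.8655
row 4: Σ corner-gray over 8 cells = 3571  → 26.1470
row 5: Σ corner-gray over 8 cells = 3905  → 28.5925
row 6: Σ corner-gray over 8 cells = 3901  → 28.5632
row 7: Σ corner-gray over 8 cells = 3387  → 24.7997
row 8: Σ corner-gray over 8 cells = 3902  → 28.5705
row 9: Σ corner-gray over 8 cells = 3968  → 29.0538
row 10: Σ corner-gray over 8 cells = 4217  → 30.8770
row 11: Σ corner-gray over 8 cells = 4538  → 33.2274
row 12: Σ corner-gray over 8 cells = 4933  → 36.1196
row 13: Σ corner-gray over 8 cells = 4479  → 32.7954
row 14: Σ corner-gray over 8 cells = 3971  → 29.0758
Σ rows: total corner-gray = 60690  → 444.3738 mm³


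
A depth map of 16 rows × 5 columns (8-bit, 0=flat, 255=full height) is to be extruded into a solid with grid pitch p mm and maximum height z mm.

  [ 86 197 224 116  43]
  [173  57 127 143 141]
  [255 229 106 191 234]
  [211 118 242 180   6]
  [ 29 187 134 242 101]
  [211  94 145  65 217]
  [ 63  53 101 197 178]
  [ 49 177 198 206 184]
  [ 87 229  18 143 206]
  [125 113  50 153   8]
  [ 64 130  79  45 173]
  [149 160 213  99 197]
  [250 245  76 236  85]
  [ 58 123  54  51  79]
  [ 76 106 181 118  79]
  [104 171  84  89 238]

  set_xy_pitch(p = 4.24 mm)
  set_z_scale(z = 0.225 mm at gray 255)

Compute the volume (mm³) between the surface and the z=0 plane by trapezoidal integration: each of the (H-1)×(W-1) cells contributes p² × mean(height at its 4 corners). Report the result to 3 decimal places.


130.331

height_mm = gray/255 × 0.225; cell vol = 4.24² × mean(4 corners)
unit = 4.24² × 0.225 / (4×255) = 0.00396565 mm³ per gray-sum
row 0: Σ corner-gray over 4 cells = 2171  → 8.6094
row 1: Σ corner-gray over 4 cells = 2509  → 9.9498
row 2: Σ corner-gray over 4 cells = 2838  → 11.2545
row 3: Σ corner-gray over 4 cells = 2553  → 10.1243
row 4: Σ corner-gray over 4 cells = 2292  → 9.0893
row 5: Σ corner-gray over 4 cells = 1979  → 7.8480
row 6: Σ corner-gray over 4 cells = 2338  → 9.2717
row 7: Σ corner-gray over 4 cells = 2468  → 9.7872
row 8: Σ corner-gray over 4 cells = 1838  → 7.2889
row 9: Σ corner-gray over 4 cells = 1510  → 5.9881
row 10: Σ corner-gray over 4 cells = 2035  → 8.0701
row 11: Σ corner-gray over 4 cells = 2739  → 10.8619
row 12: Σ corner-gray over 4 cells = 2042  → 8.0979
row 13: Σ corner-gray over 4 cells = 1558  → 6.1785
row 14: Σ corner-gray over 4 cells = 1995  → 7.9115
Σ rows: total corner-gray = 32865  → 130.3310 mm³


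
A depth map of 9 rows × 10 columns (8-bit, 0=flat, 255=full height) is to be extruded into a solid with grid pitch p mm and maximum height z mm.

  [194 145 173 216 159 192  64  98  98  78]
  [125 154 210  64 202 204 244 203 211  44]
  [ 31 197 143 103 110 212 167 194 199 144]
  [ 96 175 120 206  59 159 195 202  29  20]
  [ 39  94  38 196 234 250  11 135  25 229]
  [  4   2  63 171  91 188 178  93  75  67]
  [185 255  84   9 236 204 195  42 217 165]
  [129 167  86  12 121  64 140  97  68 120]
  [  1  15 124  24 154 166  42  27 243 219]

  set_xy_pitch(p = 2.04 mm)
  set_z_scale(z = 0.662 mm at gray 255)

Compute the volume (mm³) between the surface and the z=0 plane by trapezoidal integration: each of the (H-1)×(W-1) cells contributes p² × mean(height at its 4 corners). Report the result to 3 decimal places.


103.663

height_mm = gray/255 × 0.662; cell vol = 2.04² × mean(4 corners)
unit = 2.04² × 0.662 / (4×255) = 0.00270096 mm³ per gray-sum
row 0: Σ corner-gray over 9 cells = 5715  → 15.4360
row 1: Σ corner-gray over 9 cells = 5978  → 16.1463
row 2: Σ corner-gray over 9 cells = 5231  → 14.1287
row 3: Σ corner-gray over 9 cells = 4640  → 12.5325
row 4: Σ corner-gray over 9 cells = 4027  → 10.8768
row 5: Σ corner-gray over 9 cells = 4627  → 12.4973
row 6: Σ corner-gray over 9 cells = 4593  → 12.4055
row 7: Σ corner-gray over 9 cells = 3569  → 9.6397
Σ rows: total corner-gray = 38380  → 103.6628 mm³


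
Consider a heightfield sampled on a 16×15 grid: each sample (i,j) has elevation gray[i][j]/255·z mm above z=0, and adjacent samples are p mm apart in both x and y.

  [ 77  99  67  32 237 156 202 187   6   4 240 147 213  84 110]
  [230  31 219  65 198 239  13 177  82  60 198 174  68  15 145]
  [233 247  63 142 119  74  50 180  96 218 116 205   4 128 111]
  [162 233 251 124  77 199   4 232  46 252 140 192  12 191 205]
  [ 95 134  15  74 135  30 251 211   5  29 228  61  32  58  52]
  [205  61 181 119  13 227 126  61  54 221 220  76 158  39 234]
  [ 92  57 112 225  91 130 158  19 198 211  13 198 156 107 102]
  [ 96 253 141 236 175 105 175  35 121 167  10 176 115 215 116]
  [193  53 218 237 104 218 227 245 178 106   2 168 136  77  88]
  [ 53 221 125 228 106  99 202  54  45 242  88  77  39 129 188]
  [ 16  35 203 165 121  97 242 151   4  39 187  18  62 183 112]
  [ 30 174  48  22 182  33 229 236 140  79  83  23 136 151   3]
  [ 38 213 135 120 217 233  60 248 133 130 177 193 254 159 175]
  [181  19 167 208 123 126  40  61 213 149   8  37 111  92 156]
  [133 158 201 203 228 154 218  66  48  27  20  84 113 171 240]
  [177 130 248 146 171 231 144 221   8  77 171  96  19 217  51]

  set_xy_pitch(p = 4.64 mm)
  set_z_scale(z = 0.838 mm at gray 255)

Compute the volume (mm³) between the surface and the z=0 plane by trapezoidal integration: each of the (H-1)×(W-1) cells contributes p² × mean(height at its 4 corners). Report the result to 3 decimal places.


1928.580

height_mm = gray/255 × 0.838; cell vol = 4.64² × mean(4 corners)
unit = 4.64² × 0.838 / (4×255) = 0.017688 mm³ per gray-sum
row 0: Σ corner-gray over 14 cells = 6988  → 123.6041
row 1: Σ corner-gray over 14 cells = 7081  → 125.2490
row 2: Σ corner-gray over 14 cells = 7901  → 139.7532
row 3: Σ corner-gray over 14 cells = 6946  → 122.8612
row 4: Σ corner-gray over 14 cells = 6224  → 110.0904
row 5: Σ corner-gray over 14 cells = 7095  → 125.4967
row 6: Σ corner-gray over 14 cells = 7604  → 134.4999
row 7: Σ corner-gray over 14 cells = 8279  → 146.4393
row 8: Σ corner-gray over 14 cells = 7770  → 137.4361
row 9: Σ corner-gray over 14 cells = 6693  → 118.3861
row 10: Σ corner-gray over 14 cells = 6247  → 110.4972
row 11: Σ corner-gray over 14 cells = 7862  → 139.0634
row 12: Σ corner-gray over 14 cells = 7802  → 138.0021
row 13: Σ corner-gray over 14 cells = 6800  → 120.2787
row 14: Σ corner-gray over 14 cells = 7741  → 136.9231
Σ rows: total corner-gray = 109033  → 1928.5805 mm³


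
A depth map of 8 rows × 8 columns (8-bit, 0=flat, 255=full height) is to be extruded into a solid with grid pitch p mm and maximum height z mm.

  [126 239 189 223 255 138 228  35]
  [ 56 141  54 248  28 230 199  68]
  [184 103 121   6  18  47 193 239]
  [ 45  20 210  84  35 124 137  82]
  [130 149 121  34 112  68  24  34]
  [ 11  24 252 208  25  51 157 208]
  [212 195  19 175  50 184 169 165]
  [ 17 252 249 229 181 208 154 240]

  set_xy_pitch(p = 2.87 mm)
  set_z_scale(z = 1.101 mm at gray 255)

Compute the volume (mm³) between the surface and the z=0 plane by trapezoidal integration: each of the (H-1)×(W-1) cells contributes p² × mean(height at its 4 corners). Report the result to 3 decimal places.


height_mm = gray/255 × 1.101; cell vol = 2.87² × mean(4 corners)
unit = 2.87² × 1.101 / (4×255) = 0.00889101 mm³ per gray-sum
row 0: Σ corner-gray over 7 cells = 4629  → 41.1565
row 1: Σ corner-gray over 7 cells = 3323  → 29.5448
row 2: Σ corner-gray over 7 cells = 2746  → 24.4147
row 3: Σ corner-gray over 7 cells = 2527  → 22.4676
row 4: Σ corner-gray over 7 cells = 2833  → 25.1882
row 5: Σ corner-gray over 7 cells = 3614  → 32.1321
row 6: Σ corner-gray over 7 cells = 4764  → 42.3568
Σ rows: total corner-gray = 24436  → 217.2606 mm³

217.261


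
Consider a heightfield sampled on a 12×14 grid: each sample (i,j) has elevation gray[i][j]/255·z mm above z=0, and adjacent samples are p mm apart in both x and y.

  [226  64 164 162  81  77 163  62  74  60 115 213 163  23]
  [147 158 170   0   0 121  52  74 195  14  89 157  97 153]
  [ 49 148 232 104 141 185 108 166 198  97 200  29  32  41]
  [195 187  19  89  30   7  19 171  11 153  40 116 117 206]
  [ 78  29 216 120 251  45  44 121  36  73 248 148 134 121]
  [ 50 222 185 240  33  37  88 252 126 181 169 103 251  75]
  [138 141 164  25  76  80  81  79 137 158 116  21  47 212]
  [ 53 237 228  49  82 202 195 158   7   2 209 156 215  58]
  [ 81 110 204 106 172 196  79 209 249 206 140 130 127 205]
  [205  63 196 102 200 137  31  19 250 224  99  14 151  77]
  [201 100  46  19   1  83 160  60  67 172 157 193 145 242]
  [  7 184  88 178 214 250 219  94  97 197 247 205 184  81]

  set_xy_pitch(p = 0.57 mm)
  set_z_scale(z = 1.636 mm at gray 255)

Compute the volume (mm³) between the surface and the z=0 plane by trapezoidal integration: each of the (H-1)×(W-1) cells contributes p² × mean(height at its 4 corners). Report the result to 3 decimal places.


height_mm = gray/255 × 1.636; cell vol = 0.57² × mean(4 corners)
unit = 0.57² × 1.636 / (4×255) = 0.000521114 mm³ per gray-sum
row 0: Σ corner-gray over 13 cells = 5599  → 2.9177
row 1: Σ corner-gray over 13 cells = 5924  → 3.0871
row 2: Σ corner-gray over 13 cells = 5689  → 2.9646
row 3: Σ corner-gray over 13 cells = 5448  → 2.8390
row 4: Σ corner-gray over 13 cells = 7028  → 3.6624
row 5: Σ corner-gray over 13 cells = 6499  → 3.3867
row 6: Σ corner-gray over 13 cells = 6191  → 3.2262
row 7: Σ corner-gray over 13 cells = 7733  → 4.0298
row 8: Σ corner-gray over 13 cells = 7396  → 3.8542
row 9: Σ corner-gray over 13 cells = 6103  → 3.1804
row 10: Σ corner-gray over 13 cells = 7251  → 3.7786
Σ rows: total corner-gray = 70861  → 36.9267 mm³

36.927


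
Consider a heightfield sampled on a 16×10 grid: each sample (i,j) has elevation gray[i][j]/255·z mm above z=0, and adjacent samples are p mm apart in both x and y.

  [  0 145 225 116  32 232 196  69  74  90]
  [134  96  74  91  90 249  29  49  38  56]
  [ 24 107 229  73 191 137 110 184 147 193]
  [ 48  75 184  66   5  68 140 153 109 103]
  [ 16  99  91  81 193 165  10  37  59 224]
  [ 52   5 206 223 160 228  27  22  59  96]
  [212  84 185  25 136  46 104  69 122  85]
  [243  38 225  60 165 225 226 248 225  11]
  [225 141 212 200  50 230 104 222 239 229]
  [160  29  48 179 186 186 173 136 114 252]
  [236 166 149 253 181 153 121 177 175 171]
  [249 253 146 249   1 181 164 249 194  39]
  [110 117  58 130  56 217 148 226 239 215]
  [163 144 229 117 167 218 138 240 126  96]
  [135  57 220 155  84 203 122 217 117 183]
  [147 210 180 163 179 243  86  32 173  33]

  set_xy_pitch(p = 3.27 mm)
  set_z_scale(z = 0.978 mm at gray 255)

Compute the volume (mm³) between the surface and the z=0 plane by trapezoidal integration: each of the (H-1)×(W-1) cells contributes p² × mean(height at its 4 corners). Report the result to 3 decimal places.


height_mm = gray/255 × 0.978; cell vol = 3.27² × mean(4 corners)
unit = 3.27² × 0.978 / (4×255) = 0.0102526 mm³ per gray-sum
row 0: Σ corner-gray over 9 cells = 3890  → 39.8826
row 1: Σ corner-gray over 9 cells = 4195  → 43.0097
row 2: Σ corner-gray over 9 cells = 4324  → 44.3323
row 3: Σ corner-gray over 9 cells = 3461  → 35.4843
row 4: Σ corner-gray over 9 cells = 3718  → 38.1192
row 5: Σ corner-gray over 9 cells = 3847  → 39.4418
row 6: Σ corner-gray over 9 cells = 4917  → 50.4121
row 7: Σ corner-gray over 9 cells = 6328  → 64.8785
row 8: Σ corner-gray over 9 cells = 5764  → 59.0960
row 9: Σ corner-gray over 9 cells = 5671  → 58.1425
row 10: Σ corner-gray over 9 cells = 6319  → 64.7862
row 11: Σ corner-gray over 9 cells = 5869  → 60.1725
row 12: Σ corner-gray over 9 cells = 5724  → 58.6859
row 13: Σ corner-gray over 9 cells = 5685  → 58.2861
row 14: Σ corner-gray over 9 cells = 5380  → 55.1590
Σ rows: total corner-gray = 75092  → 769.8885 mm³

769.889


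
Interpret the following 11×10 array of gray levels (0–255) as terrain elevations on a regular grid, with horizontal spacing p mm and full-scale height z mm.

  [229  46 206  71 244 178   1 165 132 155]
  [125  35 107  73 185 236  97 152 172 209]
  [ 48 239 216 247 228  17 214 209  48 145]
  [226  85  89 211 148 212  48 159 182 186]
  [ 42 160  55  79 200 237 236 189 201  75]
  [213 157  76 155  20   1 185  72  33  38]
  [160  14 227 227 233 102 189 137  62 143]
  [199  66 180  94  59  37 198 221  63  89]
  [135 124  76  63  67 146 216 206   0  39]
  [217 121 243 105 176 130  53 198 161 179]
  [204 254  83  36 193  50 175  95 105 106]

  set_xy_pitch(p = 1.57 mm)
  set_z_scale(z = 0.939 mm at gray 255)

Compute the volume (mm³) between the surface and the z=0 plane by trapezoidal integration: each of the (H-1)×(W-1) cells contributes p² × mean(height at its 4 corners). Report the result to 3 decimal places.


height_mm = gray/255 × 0.939; cell vol = 1.57² × mean(4 corners)
unit = 1.57² × 0.939 / (4×255) = 0.00226916 mm³ per gray-sum
row 0: Σ corner-gray over 9 cells = 4918  → 11.1597
row 1: Σ corner-gray over 9 cells = 5477  → 12.4282
row 2: Σ corner-gray over 9 cells = 5709  → 12.9546
row 3: Σ corner-gray over 9 cells = 5511  → 12.5053
row 4: Σ corner-gray over 9 cells = 4480  → 10.1658
row 5: Σ corner-gray over 9 cells = 4334  → 9.8345
row 6: Σ corner-gray over 9 cells = 4809  → 10.9124
row 7: Σ corner-gray over 9 cells = 4094  → 9.2899
row 8: Σ corner-gray over 9 cells = 4740  → 10.7558
row 9: Σ corner-gray over 9 cells = 5062  → 11.4865
Σ rows: total corner-gray = 49134  → 111.4928 mm³

111.493


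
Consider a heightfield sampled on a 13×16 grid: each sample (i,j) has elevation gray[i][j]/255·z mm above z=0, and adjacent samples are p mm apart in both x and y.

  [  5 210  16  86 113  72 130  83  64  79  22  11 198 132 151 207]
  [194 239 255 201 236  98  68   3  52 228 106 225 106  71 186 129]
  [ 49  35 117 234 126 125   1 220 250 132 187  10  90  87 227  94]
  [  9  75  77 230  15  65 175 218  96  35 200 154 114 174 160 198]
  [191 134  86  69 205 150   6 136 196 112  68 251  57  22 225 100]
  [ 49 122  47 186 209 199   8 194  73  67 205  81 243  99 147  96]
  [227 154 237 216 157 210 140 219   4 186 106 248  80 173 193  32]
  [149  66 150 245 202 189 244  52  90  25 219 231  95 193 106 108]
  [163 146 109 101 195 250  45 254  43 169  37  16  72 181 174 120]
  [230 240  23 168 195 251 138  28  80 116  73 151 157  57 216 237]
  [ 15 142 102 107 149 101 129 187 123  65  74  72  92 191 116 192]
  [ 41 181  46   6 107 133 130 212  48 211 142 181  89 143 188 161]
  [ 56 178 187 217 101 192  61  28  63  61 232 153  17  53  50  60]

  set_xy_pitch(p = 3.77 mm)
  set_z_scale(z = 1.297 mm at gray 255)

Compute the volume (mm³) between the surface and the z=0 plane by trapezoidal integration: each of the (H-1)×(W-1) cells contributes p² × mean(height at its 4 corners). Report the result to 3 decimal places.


height_mm = gray/255 × 1.297; cell vol = 3.77² × mean(4 corners)
unit = 3.77² × 1.297 / (4×255) = 0.0180727 mm³ per gray-sum
row 0: Σ corner-gray over 15 cells = 7417  → 134.0451
row 1: Σ corner-gray over 15 cells = 8296  → 149.9309
row 2: Σ corner-gray over 15 cells = 7608  → 137.4969
row 3: Σ corner-gray over 15 cells = 7508  → 135.6897
row 4: Σ corner-gray over 15 cells = 7630  → 137.8945
row 5: Σ corner-gray over 15 cells = 8810  → 159.2203
row 6: Σ corner-gray over 15 cells = 9376  → 169.4494
row 7: Σ corner-gray over 15 cells = 8338  → 150.6900
row 8: Σ corner-gray over 15 cells = 8120  → 146.7501
row 9: Σ corner-gray over 15 cells = 7760  → 140.2440
row 10: Σ corner-gray over 15 cells = 7343  → 132.7077
row 11: Σ corner-gray over 15 cells = 7138  → 129.0028
Σ rows: total corner-gray = 95344  → 1723.1214 mm³

1723.121


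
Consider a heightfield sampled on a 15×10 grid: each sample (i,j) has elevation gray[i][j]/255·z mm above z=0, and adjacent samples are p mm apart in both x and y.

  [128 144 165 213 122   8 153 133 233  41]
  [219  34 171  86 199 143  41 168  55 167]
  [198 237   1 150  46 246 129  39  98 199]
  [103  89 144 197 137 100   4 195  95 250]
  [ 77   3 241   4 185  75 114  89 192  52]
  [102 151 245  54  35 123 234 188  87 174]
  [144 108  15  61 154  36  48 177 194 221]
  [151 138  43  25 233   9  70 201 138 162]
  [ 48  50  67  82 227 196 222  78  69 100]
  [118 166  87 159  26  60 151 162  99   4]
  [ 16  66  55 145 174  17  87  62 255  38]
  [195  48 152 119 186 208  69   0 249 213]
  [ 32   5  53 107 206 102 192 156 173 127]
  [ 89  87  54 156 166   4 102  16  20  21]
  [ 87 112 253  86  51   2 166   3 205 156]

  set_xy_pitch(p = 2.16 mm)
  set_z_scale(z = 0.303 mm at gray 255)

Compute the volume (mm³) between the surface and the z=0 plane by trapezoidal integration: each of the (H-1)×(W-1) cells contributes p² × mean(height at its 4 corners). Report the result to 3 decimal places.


80.959

height_mm = gray/255 × 0.303; cell vol = 2.16² × mean(4 corners)
unit = 2.16² × 0.303 / (4×255) = 0.00138596 mm³ per gray-sum
row 0: Σ corner-gray over 9 cells = 4691  → 6.5015
row 1: Σ corner-gray over 9 cells = 4469  → 6.1938
row 2: Σ corner-gray over 9 cells = 4564  → 6.3255
row 3: Σ corner-gray over 9 cells = 4210  → 5.8349
row 4: Σ corner-gray over 9 cells = 4445  → 6.1606
row 5: Σ corner-gray over 9 cells = 4461  → 6.1828
row 6: Σ corner-gray over 9 cells = 3978  → 5.5133
row 7: Σ corner-gray over 9 cells = 4157  → 5.7614
row 8: Σ corner-gray over 9 cells = 4072  → 5.6436
row 9: Σ corner-gray over 9 cells = 3718  → 5.1530
row 10: Σ corner-gray over 9 cells = 4246  → 5.8848
row 11: Σ corner-gray over 9 cells = 4617  → 6.3990
row 12: Σ corner-gray over 9 cells = 3467  → 4.8051
row 13: Σ corner-gray over 9 cells = 3319  → 4.6000
Σ rows: total corner-gray = 58414  → 80.9593 mm³


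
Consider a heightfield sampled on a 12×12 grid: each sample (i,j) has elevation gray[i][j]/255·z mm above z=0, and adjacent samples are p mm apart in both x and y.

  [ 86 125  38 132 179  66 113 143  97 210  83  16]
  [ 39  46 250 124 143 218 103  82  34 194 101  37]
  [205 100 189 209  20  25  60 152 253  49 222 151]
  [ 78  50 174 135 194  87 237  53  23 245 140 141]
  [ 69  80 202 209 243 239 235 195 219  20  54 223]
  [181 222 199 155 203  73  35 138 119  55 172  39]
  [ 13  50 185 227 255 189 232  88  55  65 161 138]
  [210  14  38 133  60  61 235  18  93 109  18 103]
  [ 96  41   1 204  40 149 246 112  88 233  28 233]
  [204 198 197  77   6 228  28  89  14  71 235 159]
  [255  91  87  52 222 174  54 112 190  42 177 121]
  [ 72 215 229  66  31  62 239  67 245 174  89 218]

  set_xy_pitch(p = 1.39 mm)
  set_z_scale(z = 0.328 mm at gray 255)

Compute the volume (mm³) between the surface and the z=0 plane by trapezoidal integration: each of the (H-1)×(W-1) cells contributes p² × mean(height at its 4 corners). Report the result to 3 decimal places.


38.516

height_mm = gray/255 × 0.328; cell vol = 1.39² × mean(4 corners)
unit = 1.39² × 0.328 / (4×255) = 0.000621303 mm³ per gray-sum
row 0: Σ corner-gray over 11 cells = 5140  → 3.1935
row 1: Σ corner-gray over 11 cells = 5580  → 3.4669
row 2: Σ corner-gray over 11 cells = 5809  → 3.6091
row 3: Σ corner-gray over 11 cells = 6579  → 4.0876
row 4: Σ corner-gray over 11 cells = 6646  → 4.1292
row 5: Σ corner-gray over 11 cells = 6127  → 3.8067
row 6: Σ corner-gray over 11 cells = 5036  → 3.1289
row 7: Σ corner-gray over 11 cells = 4484  → 2.7859
row 8: Σ corner-gray over 11 cells = 5262  → 3.2693
row 9: Σ corner-gray over 11 cells = 5427  → 3.3718
row 10: Σ corner-gray over 11 cells = 5902  → 3.6669
Σ rows: total corner-gray = 61992  → 38.5158 mm³


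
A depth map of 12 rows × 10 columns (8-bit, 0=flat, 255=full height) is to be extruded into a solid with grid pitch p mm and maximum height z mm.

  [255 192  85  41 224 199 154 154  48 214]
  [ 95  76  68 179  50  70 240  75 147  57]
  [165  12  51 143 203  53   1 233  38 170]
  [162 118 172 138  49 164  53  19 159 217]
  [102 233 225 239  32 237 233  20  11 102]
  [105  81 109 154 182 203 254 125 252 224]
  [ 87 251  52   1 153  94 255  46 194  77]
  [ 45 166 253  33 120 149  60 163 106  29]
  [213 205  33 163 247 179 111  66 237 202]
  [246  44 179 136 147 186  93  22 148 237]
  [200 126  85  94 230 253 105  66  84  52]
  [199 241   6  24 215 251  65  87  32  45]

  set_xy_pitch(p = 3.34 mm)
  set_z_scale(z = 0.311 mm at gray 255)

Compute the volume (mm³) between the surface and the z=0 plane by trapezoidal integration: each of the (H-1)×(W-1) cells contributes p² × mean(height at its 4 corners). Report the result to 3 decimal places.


height_mm = gray/255 × 0.311; cell vol = 3.34² × mean(4 corners)
unit = 3.34² × 0.311 / (4×255) = 0.00340136 mm³ per gray-sum
row 0: Σ corner-gray over 9 cells = 4625  → 15.7313
row 1: Σ corner-gray over 9 cells = 3765  → 12.8061
row 2: Σ corner-gray over 9 cells = 3926  → 13.3538
row 3: Σ corner-gray over 9 cells = 4787  → 16.2823
row 4: Σ corner-gray over 9 cells = 5713  → 19.4320
row 5: Σ corner-gray over 9 cells = 5305  → 18.0442
row 6: Σ corner-gray over 9 cells = 4430  → 15.0680
row 7: Σ corner-gray over 9 cells = 5071  → 17.2483
row 8: Σ corner-gray over 9 cells = 5290  → 17.9932
row 9: Σ corner-gray over 9 cells = 4731  → 16.0919
row 10: Σ corner-gray over 9 cells = 4424  → 15.0476
Σ rows: total corner-gray = 52067  → 177.0988 mm³

177.099


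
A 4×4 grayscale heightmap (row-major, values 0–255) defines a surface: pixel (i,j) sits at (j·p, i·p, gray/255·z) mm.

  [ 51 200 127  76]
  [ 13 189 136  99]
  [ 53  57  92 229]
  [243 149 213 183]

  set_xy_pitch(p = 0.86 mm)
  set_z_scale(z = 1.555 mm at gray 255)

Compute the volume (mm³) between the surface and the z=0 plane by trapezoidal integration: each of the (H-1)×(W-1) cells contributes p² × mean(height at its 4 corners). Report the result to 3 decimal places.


5.204

height_mm = gray/255 × 1.555; cell vol = 0.86² × mean(4 corners)
unit = 0.86² × 1.555 / (4×255) = 0.00112753 mm³ per gray-sum
row 0: Σ corner-gray over 3 cells = 1543  → 1.7398
row 1: Σ corner-gray over 3 cells = 1342  → 1.5131
row 2: Σ corner-gray over 3 cells = 1730  → 1.9506
Σ rows: total corner-gray = 4615  → 5.2035 mm³


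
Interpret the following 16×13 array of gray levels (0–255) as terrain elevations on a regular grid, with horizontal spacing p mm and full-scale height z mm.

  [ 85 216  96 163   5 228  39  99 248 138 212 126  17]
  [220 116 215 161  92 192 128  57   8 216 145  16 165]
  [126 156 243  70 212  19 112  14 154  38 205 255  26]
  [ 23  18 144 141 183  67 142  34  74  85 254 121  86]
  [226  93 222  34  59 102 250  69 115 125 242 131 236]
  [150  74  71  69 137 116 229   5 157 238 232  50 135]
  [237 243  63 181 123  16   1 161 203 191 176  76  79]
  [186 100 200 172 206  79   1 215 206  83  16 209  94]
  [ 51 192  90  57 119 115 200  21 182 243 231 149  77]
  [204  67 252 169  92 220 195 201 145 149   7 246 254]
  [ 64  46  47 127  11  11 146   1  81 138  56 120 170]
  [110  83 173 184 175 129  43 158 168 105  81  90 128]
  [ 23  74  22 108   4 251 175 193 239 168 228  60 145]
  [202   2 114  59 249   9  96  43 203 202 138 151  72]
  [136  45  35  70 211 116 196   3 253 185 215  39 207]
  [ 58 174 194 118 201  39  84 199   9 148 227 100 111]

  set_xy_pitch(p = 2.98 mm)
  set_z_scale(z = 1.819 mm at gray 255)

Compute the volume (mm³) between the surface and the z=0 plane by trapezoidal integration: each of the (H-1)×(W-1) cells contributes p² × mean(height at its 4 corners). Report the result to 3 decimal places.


height_mm = gray/255 × 1.819; cell vol = 2.98² × mean(4 corners)
unit = 2.98² × 1.819 / (4×255) = 0.0158367 mm³ per gray-sum
row 0: Σ corner-gray over 12 cells = 6319  → 100.0722
row 1: Σ corner-gray over 12 cells = 6185  → 97.9501
row 2: Σ corner-gray over 12 cells = 5743  → 90.9502
row 3: Σ corner-gray over 12 cells = 5981  → 94.7194
row 4: Σ corner-gray over 12 cells = 6387  → 101.1491
row 5: Σ corner-gray over 12 cells = 6225  → 98.5835
row 6: Σ corner-gray over 12 cells = 6438  → 101.9568
row 7: Σ corner-gray over 12 cells = 6580  → 104.2056
row 8: Σ corner-gray over 12 cells = 7270  → 115.1329
row 9: Σ corner-gray over 12 cells = 5746  → 90.9978
row 10: Σ corner-gray over 12 cells = 4818  → 76.3013
row 11: Σ corner-gray over 12 cells = 6228  → 98.6311
row 12: Σ corner-gray over 12 cells = 6018  → 95.3053
row 13: Σ corner-gray over 12 cells = 5885  → 93.1991
row 14: Σ corner-gray over 12 cells = 6234  → 98.7261
Σ rows: total corner-gray = 92057  → 1457.8803 mm³

1457.880


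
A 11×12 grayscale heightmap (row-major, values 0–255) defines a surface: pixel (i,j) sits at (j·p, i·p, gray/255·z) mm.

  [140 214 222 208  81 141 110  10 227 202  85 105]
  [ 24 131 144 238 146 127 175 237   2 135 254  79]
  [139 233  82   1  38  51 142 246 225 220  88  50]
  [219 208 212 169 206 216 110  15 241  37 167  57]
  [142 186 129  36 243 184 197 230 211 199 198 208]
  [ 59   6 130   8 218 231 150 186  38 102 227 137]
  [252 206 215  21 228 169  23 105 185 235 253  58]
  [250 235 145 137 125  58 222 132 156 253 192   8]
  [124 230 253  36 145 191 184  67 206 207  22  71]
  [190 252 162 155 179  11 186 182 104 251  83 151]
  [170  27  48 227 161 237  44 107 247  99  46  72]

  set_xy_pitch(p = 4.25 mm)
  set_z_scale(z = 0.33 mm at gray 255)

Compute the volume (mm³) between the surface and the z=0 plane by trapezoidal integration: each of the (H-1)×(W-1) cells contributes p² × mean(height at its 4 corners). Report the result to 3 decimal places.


388.218

height_mm = gray/255 × 0.33; cell vol = 4.25² × mean(4 corners)
unit = 4.25² × 0.33 / (4×255) = 0.00584375 mm³ per gray-sum
row 0: Σ corner-gray over 11 cells = 6526  → 38.1363
row 1: Σ corner-gray over 11 cells = 6122  → 35.7754
row 2: Σ corner-gray over 11 cells = 6279  → 36.6929
row 3: Σ corner-gray over 11 cells = 7414  → 43.3256
row 4: Σ corner-gray over 11 cells = 6764  → 39.5271
row 5: Σ corner-gray over 11 cells = 6378  → 37.2714
row 6: Σ corner-gray over 11 cells = 7158  → 41.8296
row 7: Σ corner-gray over 11 cells = 6845  → 40.0005
row 8: Σ corner-gray over 11 cells = 6748  → 39.4336
row 9: Σ corner-gray over 11 cells = 6199  → 36.2254
Σ rows: total corner-gray = 66433  → 388.2178 mm³
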